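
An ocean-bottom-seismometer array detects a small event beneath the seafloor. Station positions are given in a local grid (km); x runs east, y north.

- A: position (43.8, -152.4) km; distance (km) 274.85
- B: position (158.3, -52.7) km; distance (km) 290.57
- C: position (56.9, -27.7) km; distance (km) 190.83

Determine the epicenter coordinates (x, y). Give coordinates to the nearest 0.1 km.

-98.9 km east, 82.5 km north

Circle about each station: (x − 43.8)² + (y + 152.4)² = 274.85²; (x − 158.3)² + (y + 52.7)² = 290.57²; (x − 56.9)² + (y + 27.7)² = 190.83².
Subtracting pairs of circle equations eliminates x²+y² and gives linear equations (the radical axes):
229.0 x + 199.4 y = -6196.42
26.2 x + 249.4 y = 17987.13
Solving the 2×2 system: x ≈ -98.9, y ≈ 82.5 km.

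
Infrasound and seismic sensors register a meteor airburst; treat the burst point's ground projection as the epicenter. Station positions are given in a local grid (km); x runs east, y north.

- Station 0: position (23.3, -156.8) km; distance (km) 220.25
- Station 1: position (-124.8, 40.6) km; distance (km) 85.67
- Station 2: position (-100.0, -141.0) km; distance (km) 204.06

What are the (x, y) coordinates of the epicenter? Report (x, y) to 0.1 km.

Circle about each station: (x − 23.3)² + (y + 156.8)² = 220.25²; (x + 124.8)² + (y − 40.6)² = 85.67²; (x + 100.0)² + (y + 141.0)² = 204.06².
Subtracting pairs of circle equations eliminates x²+y² and gives linear equations (the radical axes):
-296.2 x + 394.8 y = 33264.98
-246.6 x + 31.6 y = 11621.45
Solving the 2×2 system: x ≈ -40.2, y ≈ 54.1 km.
Check against Station 0 (with the unrounded x, y): √((x − 23.3)²+(y + 156.8)²) = 220.25 ≈ 220.25 km. ✓

-40.2 km east, 54.1 km north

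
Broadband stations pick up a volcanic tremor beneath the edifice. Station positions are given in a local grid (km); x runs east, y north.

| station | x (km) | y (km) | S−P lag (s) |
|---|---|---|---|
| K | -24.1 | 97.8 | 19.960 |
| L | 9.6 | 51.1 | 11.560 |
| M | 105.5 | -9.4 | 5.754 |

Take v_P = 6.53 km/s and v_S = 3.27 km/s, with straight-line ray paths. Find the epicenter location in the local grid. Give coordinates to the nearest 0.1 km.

Distance from S−P lag: d = Δt · v_P v_S / (v_P − v_S) = Δt · (6.53·3.27)/(6.53−3.27) ≈ 6.5500·Δt.
So d_K = 130.74, d_L = 75.72, d_M = 37.69 km.
Circle about each station: (x + 24.1)² + (y − 97.8)² = 130.74²; (x − 9.6)² + (y − 51.1)² = 75.72²; (x − 105.5)² + (y + 9.4)² = 37.69².
Subtracting pairs of circle equations eliminates x²+y² and gives linear equations (the radical axes):
67.4 x − 93.4 y = 3917.15
259.2 x − 214.4 y = 16745.37
Solving the 2×2 system: x ≈ 74.2, y ≈ 11.6 km.
Check against K (with the unrounded x, y): √((x + 24.1)²+(y − 97.8)²) = 130.74 ≈ 130.74 km. ✓

74.2 km east, 11.6 km north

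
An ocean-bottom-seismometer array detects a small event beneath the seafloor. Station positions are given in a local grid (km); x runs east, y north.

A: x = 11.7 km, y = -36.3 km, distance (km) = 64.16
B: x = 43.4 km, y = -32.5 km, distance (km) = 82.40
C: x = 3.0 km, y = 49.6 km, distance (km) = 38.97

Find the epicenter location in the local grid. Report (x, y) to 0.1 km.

Circle about each station: (x − 11.7)² + (y + 36.3)² = 64.16²; (x − 43.4)² + (y + 32.5)² = 82.40²; (x − 3.0)² + (y − 49.6)² = 38.97².
Subtracting the A equation from the B and C equations removes the quadratic terms:
63.4 x + 7.6 y = -1188.02
-17.4 x + 171.8 y = 3612.42
Solving the 2×2 system: x ≈ -21.0, y ≈ 18.9 km.

x ≈ -21.0 km, y ≈ 18.9 km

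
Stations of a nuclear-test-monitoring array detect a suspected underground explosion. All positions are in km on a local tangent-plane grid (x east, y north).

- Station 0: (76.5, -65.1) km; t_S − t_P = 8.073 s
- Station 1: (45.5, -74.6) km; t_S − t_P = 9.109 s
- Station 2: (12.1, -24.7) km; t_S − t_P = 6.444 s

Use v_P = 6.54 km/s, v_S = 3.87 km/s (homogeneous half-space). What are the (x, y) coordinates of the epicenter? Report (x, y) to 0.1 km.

Distance from S−P lag: d = Δt · v_P v_S / (v_P − v_S) = Δt · (6.54·3.87)/(6.54−3.87) ≈ 9.4793·Δt.
So d_Station 0 = 76.53, d_Station 1 = 86.35, d_Station 2 = 61.08 km.
Circle about each station: (x − 76.5)² + (y + 65.1)² = 76.53²; (x − 45.5)² + (y + 74.6)² = 86.35²; (x − 12.1)² + (y + 24.7)² = 61.08².
Subtracting the Station 0 equation from the Station 1 and Station 2 equations removes the quadratic terms:
-62.0 x − 19.0 y = -4054.33
-128.8 x + 80.8 y = -7207.69
Solving the 2×2 system: x ≈ 62.3, y ≈ 10.1 km.

(62.3, 10.1)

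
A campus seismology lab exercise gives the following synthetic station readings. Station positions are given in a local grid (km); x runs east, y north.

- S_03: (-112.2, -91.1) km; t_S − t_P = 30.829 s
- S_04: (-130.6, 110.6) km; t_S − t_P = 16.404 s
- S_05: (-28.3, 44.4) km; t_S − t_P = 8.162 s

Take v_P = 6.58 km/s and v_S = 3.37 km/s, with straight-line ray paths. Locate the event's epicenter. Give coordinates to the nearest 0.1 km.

Distance from S−P lag: d = Δt · v_P v_S / (v_P − v_S) = Δt · (6.58·3.37)/(6.58−3.37) ≈ 6.9080·Δt.
So d_S_03 = 212.97, d_S_04 = 113.32, d_S_05 = 56.38 km.
Circle about each station: (x + 112.2)² + (y + 91.1)² = 212.97²; (x + 130.6)² + (y − 110.6)² = 113.32²; (x + 28.3)² + (y − 44.4)² = 56.38².
Subtracting the S_03 equation from the S_04 and S_05 equations removes the quadratic terms:
-36.8 x + 403.4 y = 40915.47
167.8 x + 271.0 y = 24061.72
Solving the 2×2 system: x ≈ -17.8, y ≈ 99.8 km.

-17.8 km east, 99.8 km north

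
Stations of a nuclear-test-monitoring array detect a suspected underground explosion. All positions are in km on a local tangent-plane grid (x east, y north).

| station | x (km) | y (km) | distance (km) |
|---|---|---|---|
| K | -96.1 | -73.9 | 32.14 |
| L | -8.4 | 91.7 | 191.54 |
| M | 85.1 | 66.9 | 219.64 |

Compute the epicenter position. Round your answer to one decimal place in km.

(-68.4, -90.2)

Circle about each station: (x + 96.1)² + (y + 73.9)² = 32.14²; (x + 8.4)² + (y − 91.7)² = 191.54²; (x − 85.1)² + (y − 66.9)² = 219.64².
Subtracting pairs of circle equations eliminates x²+y² and gives linear equations (the radical axes):
175.4 x + 331.2 y = -41871.56
362.4 x + 281.6 y = -50187.55
Solving the 2×2 system: x ≈ -68.4, y ≈ -90.2 km.
Check against K (with the unrounded x, y): √((x + 96.1)²+(y + 73.9)²) = 32.14 ≈ 32.14 km. ✓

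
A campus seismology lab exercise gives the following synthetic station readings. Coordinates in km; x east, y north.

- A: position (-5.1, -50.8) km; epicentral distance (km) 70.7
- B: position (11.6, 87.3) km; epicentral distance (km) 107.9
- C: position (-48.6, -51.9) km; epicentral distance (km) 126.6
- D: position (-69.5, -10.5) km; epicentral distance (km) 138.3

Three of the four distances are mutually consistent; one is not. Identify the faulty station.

Solve using three stations at a time. Using B, C, D (subtract circle equations pairwise → linear system) gives (x, y) ≈ (68.6, -4.2).
Distances from that point to each station vs reported:
  A: calculated 87.2 vs reported 70.7 → residual 16.5 km
  B: calculated 107.8 vs reported 107.9 → residual 0.1 km
  C: calculated 126.5 vs reported 126.6 → residual 0.1 km
  D: calculated 138.2 vs reported 138.3 → residual 0.1 km
B, C, D are mutually consistent (residuals ≈ 0); A is off by 16.5 km.

A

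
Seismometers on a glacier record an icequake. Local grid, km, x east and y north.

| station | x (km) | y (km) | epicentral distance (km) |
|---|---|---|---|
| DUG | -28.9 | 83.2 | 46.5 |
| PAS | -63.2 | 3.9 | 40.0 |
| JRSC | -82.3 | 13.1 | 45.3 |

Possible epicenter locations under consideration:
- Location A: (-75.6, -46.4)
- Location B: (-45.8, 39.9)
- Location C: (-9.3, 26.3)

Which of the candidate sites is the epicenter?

For each candidate, compare |candidate − station| to the reported distance:
Location A: residuals DUG 91.3, PAS 11.8, JRSC 14.6 → max 91.3 km
Location B: residuals DUG 0.0, PAS 0.0, JRSC 0.0 → max 0.0 km
Location C: residuals DUG 13.7, PAS 18.4, JRSC 28.9 → max 28.9 km
Only Location B has all residuals ≈ 0.

Location B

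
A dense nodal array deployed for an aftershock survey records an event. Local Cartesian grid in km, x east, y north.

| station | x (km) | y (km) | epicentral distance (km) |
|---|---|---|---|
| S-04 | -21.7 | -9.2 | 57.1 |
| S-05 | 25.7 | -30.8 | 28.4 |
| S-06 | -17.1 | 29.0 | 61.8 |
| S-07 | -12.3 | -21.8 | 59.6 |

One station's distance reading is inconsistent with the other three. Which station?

S-07

Solve using three stations at a time. Using S-04, S-05, S-06 (subtract circle equations pairwise → linear system) gives (x, y) ≈ (35.2, -4.0).
Distances from that point to each station vs reported:
  S-04: calculated 57.1 vs reported 57.1 → residual 0.0 km
  S-05: calculated 28.4 vs reported 28.4 → residual 0.0 km
  S-06: calculated 61.8 vs reported 61.8 → residual 0.0 km
  S-07: calculated 50.7 vs reported 59.6 → residual 8.9 km
S-04, S-05, S-06 are mutually consistent (residuals ≈ 0); S-07 is off by 8.9 km.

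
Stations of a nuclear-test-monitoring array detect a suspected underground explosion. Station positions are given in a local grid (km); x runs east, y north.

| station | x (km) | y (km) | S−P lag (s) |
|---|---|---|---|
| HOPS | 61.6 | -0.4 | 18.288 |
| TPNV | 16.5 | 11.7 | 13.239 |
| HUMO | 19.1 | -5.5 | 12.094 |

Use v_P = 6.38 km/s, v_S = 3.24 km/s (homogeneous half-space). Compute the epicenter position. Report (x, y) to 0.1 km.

(-50.7, -43.8)

Distance from S−P lag: d = Δt · v_P v_S / (v_P − v_S) = Δt · (6.38·3.24)/(6.38−3.24) ≈ 6.5832·Δt.
So d_HOPS = 120.39, d_TPNV = 87.15, d_HUMO = 79.62 km.
Circle about each station: (x − 61.6)² + (y + 0.4)² = 120.39²; (x − 16.5)² + (y − 11.7)² = 87.15²; (x − 19.1)² + (y + 5.5)² = 79.62².
Subtracting the HOPS equation from the TPNV and HUMO equations removes the quadratic terms:
-90.2 x + 24.2 y = 3513.05
-85.0 x − 10.2 y = 4754.75
Solving the 2×2 system: x ≈ -50.7, y ≈ -43.8 km.
Check against HOPS (with the unrounded x, y): √((x − 61.6)²+(y + 0.4)²) = 120.37 ≈ 120.39 km. ✓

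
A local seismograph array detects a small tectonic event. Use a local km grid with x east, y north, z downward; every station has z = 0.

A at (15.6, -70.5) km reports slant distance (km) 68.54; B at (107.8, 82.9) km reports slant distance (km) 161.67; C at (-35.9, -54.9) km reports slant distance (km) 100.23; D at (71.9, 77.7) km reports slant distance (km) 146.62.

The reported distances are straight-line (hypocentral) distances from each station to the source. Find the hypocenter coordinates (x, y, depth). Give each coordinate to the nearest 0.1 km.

Each station gives a sphere (x−x_i)² + (y−y_i)² + z² = d_i² (stations at z=0).
Subtracting the A sphere from B and C: z² cancels, leaving linear equations in x and y:
184.4 x + 306.8 y = -8159.82
-103.0 x + 31.2 y = -6259.11
Solving: x ≈ 44.593, y ≈ -53.399 km (keep extra digits for the depth step; rounded: 44.6, -53.4).
Then from the A sphere: z² = 68.54² − (x − 15.6)² − (y + 70.5)² with x = 44.593, y = -53.399, so z ≈ 59.705 ≈ 59.7 km.

x ≈ 44.6 km, y ≈ -53.4 km, depth ≈ 59.7 km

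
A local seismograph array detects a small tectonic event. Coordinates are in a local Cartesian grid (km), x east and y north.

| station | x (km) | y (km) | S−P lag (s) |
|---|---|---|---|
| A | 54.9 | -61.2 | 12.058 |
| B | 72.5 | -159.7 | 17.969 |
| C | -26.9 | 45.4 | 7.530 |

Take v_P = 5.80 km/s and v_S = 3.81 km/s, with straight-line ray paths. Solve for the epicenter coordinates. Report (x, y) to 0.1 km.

Distance from S−P lag: d = Δt · v_P v_S / (v_P − v_S) = Δt · (5.80·3.81)/(5.80−3.81) ≈ 11.1045·Δt.
So d_A = 133.90, d_B = 199.54, d_C = 83.62 km.
Circle about each station: (x − 54.9)² + (y + 61.2)² = 133.90²; (x − 72.5)² + (y + 159.7)² = 199.54²; (x + 26.9)² + (y − 45.4)² = 83.62².
Subtracting pairs of circle equations eliminates x²+y² and gives linear equations (the radical axes):
35.2 x − 197.0 y = 2113.89
-163.6 x + 213.2 y = 6962.23
Solving the 2×2 system: x ≈ -73.7, y ≈ -23.9 km.
Check against A (with the unrounded x, y): √((x − 54.9)²+(y + 61.2)²) = 133.90 ≈ 133.90 km. ✓

(-73.7, -23.9)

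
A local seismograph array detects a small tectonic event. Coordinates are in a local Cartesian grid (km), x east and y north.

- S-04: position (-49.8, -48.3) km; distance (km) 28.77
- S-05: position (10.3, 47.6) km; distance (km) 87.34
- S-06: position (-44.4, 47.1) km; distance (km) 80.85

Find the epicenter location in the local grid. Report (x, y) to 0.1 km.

x ≈ -26.3 km, y ≈ -31.7 km

Circle about each station: (x + 49.8)² + (y + 48.3)² = 28.77²; (x − 10.3)² + (y − 47.6)² = 87.34²; (x + 44.4)² + (y − 47.1)² = 80.85².
Subtracting the S-04 equation from the S-05 and S-06 equations removes the quadratic terms:
120.2 x + 191.8 y = -9241.64
10.8 x + 190.8 y = -6332.17
Solving the 2×2 system: x ≈ -26.3, y ≈ -31.7 km.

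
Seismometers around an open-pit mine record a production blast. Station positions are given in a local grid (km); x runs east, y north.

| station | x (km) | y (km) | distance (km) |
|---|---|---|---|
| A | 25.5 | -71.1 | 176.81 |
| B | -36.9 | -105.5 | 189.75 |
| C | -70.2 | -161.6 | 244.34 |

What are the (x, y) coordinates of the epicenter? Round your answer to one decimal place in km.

Circle about each station: (x − 25.5)² + (y + 71.1)² = 176.81²; (x + 36.9)² + (y + 105.5)² = 189.75²; (x + 70.2)² + (y + 161.6)² = 244.34².
Subtracting the A equation from the B and C equations removes the quadratic terms:
-124.8 x − 68.8 y = 2043.11
-191.4 x − 181.0 y = -3103.12
Solving the 2×2 system: x ≈ -61.9, y ≈ 82.6 km.

x ≈ -61.9 km, y ≈ 82.6 km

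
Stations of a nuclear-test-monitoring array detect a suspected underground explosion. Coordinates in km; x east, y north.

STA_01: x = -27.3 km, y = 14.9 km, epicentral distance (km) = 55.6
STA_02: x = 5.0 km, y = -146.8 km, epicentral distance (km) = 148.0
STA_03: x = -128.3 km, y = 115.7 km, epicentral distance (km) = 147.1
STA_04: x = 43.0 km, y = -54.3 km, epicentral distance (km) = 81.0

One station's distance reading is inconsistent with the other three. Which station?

Solve using three stations at a time. Using STA_01, STA_02, STA_03 (subtract circle equations pairwise → linear system) gives (x, y) ≈ (-70.8, -19.7).
Distances from that point to each station vs reported:
  STA_01: calculated 55.6 vs reported 55.6 → residual 0.0 km
  STA_02: calculated 148.0 vs reported 148.0 → residual 0.0 km
  STA_03: calculated 147.1 vs reported 147.1 → residual 0.0 km
  STA_04: calculated 119.0 vs reported 81.0 → residual 38.0 km
STA_01, STA_02, STA_03 are mutually consistent (residuals ≈ 0); STA_04 is off by 38.0 km.

STA_04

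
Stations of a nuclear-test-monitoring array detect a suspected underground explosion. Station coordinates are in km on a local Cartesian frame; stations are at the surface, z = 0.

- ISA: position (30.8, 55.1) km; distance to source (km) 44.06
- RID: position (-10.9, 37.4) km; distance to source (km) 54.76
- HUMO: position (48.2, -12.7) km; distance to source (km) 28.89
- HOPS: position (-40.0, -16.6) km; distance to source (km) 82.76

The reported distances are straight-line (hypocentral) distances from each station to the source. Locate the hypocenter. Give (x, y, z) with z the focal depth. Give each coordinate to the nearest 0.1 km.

(37.0, 12.4, 8.9)

Each station gives a sphere (x−x_i)² + (y−y_i)² + z² = d_i² (stations at z=0).
Subtracting the ISA sphere from RID and HUMO: z² cancels, leaving linear equations in x and y:
-83.4 x − 35.4 y = -3524.45
34.8 x − 135.6 y = -393.47
Solving: x ≈ 36.998, y ≈ 12.397 km (keep extra digits for the depth step; rounded: 37.0, 12.4).
Then from the ISA sphere: z² = 44.06² − (x − 30.8)² − (y − 55.1)² with x = 36.998, y = 12.397, so z ≈ 8.906 ≈ 8.9 km.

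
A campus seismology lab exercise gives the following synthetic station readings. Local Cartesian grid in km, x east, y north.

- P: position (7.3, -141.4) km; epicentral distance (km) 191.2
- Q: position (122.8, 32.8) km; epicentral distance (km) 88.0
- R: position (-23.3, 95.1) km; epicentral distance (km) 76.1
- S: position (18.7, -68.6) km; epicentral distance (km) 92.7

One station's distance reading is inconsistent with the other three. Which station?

Solve using three stations at a time. Using P, Q, R (subtract circle equations pairwise → linear system) gives (x, y) ≈ (36.1, 47.6).
Distances from that point to each station vs reported:
  P: calculated 191.2 vs reported 191.2 → residual 0.0 km
  Q: calculated 88.0 vs reported 88.0 → residual 0.0 km
  R: calculated 76.1 vs reported 76.1 → residual 0.0 km
  S: calculated 117.5 vs reported 92.7 → residual 24.8 km
P, Q, R are mutually consistent (residuals ≈ 0); S is off by 24.8 km.

S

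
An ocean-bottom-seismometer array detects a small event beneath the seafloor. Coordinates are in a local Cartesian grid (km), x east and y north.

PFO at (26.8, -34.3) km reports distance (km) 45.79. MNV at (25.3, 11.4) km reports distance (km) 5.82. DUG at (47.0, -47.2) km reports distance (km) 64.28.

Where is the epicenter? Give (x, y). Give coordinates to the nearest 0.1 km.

(19.5, 10.9)

Circle about each station: (x − 26.8)² + (y + 34.3)² = 45.79²; (x − 25.3)² + (y − 11.4)² = 5.82²; (x − 47.0)² + (y + 47.2)² = 64.28².
Subtracting the PFO equation from the MNV and DUG equations removes the quadratic terms:
-3.0 x + 91.4 y = 938.17
40.4 x − 25.8 y = 506.92
Solving the 2×2 system: x ≈ 19.5, y ≈ 10.9 km.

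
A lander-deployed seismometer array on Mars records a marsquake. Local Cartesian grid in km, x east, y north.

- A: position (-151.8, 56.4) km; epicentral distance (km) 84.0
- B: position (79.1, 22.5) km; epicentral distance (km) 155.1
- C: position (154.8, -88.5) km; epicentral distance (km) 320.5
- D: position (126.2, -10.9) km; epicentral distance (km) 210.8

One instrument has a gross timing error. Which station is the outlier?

Solve using three stations at a time. Using A, B, D (subtract circle equations pairwise → linear system) gives (x, y) ≈ (-68.8, 69.1).
Distances from that point to each station vs reported:
  A: calculated 84.0 vs reported 84.0 → residual 0.0 km
  B: calculated 155.1 vs reported 155.1 → residual 0.0 km
  C: calculated 273.6 vs reported 320.5 → residual 46.9 km
  D: calculated 210.8 vs reported 210.8 → residual 0.0 km
A, B, D are mutually consistent (residuals ≈ 0); C is off by 46.9 km.

C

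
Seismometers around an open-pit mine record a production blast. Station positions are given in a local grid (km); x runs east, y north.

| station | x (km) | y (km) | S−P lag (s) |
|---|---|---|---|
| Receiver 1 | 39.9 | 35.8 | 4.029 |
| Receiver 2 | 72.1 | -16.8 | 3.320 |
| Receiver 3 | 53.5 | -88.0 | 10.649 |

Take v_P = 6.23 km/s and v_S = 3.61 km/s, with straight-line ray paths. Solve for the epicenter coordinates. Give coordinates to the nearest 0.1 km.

Distance from S−P lag: d = Δt · v_P v_S / (v_P − v_S) = Δt · (6.23·3.61)/(6.23−3.61) ≈ 8.5841·Δt.
So d_Receiver 1 = 34.59, d_Receiver 2 = 28.50, d_Receiver 3 = 91.41 km.
Circle about each station: (x − 39.9)² + (y − 35.8)² = 34.59²; (x − 72.1)² + (y + 16.8)² = 28.50²; (x − 53.5)² + (y + 88.0)² = 91.41².
Subtracting the Receiver 1 equation from the Receiver 2 and Receiver 3 equations removes the quadratic terms:
64.4 x − 105.2 y = 2991.22
27.2 x − 247.6 y = 573.28
Solving the 2×2 system: x ≈ 52.0, y ≈ 3.4 km.

x ≈ 52.0 km, y ≈ 3.4 km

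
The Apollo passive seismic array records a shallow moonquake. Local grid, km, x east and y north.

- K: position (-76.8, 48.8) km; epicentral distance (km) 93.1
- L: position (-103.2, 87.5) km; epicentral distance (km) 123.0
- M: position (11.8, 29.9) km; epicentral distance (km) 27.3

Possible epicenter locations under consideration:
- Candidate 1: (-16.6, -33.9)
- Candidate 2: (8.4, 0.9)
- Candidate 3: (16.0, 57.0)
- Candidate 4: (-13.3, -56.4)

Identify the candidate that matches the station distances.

For each candidate, compare |candidate − station| to the reported distance:
Candidate 1: residuals K 9.2, L 26.1, M 42.5 → max 42.5 km
Candidate 2: residuals K 4.6, L 18.3, M 1.9 → max 18.3 km
Candidate 3: residuals K 0.1, L 0.0, M 0.1 → max 0.1 km
Candidate 4: residuals K 29.8, L 46.7, M 62.6 → max 62.6 km
Only Candidate 3 has all residuals ≈ 0.

Candidate 3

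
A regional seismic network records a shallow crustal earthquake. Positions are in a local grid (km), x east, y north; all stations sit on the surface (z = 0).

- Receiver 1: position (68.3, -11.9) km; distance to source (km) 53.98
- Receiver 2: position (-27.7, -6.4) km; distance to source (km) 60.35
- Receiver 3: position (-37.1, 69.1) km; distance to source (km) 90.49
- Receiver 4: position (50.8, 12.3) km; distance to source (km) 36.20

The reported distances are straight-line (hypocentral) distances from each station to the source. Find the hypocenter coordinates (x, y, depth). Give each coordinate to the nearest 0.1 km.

Each station gives a sphere (x−x_i)² + (y−y_i)² + z² = d_i² (stations at z=0).
Subtracting the Receiver 1 sphere from Receiver 2 and Receiver 3: z² cancels, leaving linear equations in x and y:
-192.0 x + 11.0 y = -4726.53
-210.8 x + 162.0 y = -3929.88
Solving: x ≈ 25.099, y ≈ 8.401 km (keep extra digits for the depth step; rounded: 25.1, 8.4).
Then from the Receiver 1 sphere: z² = 53.98² − (x − 68.3)² − (y + 11.9)² with x = 25.099, y = 8.401, so z ≈ 25.207 ≈ 25.2 km.

(25.1, 8.4, 25.2)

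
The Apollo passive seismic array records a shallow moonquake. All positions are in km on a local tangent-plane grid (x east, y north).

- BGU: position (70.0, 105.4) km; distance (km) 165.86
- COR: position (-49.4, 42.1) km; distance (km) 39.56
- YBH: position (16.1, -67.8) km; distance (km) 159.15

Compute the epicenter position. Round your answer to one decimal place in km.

Circle about each station: (x − 70.0)² + (y − 105.4)² = 165.86²; (x + 49.4)² + (y − 42.1)² = 39.56²; (x − 16.1)² + (y + 67.8)² = 159.15².
Subtracting the BGU equation from the COR and YBH equations removes the quadratic terms:
-238.8 x − 126.6 y = 14148.16
-107.8 x − 346.4 y = -8972.29
Solving the 2×2 system: x ≈ -87.4, y ≈ 53.1 km.

(-87.4, 53.1)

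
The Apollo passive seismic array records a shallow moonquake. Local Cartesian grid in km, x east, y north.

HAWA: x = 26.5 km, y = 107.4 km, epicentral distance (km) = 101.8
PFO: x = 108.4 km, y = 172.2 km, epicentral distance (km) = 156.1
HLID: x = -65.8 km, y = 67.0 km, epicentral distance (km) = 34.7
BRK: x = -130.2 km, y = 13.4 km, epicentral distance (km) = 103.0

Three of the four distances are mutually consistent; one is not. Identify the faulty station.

Solve using three stations at a time. Using HAWA, HLID, BRK (subtract circle equations pairwise → linear system) gives (x, y) ≈ (-75.0, 100.3).
Distances from that point to each station vs reported:
  HAWA: calculated 101.7 vs reported 101.8 → residual 0.1 km
  PFO: calculated 197.0 vs reported 156.1 → residual 40.9 km
  HLID: calculated 34.5 vs reported 34.7 → residual 0.2 km
  BRK: calculated 102.9 vs reported 103.0 → residual 0.1 km
HAWA, HLID, BRK are mutually consistent (residuals ≈ 0); PFO is off by 40.9 km.

PFO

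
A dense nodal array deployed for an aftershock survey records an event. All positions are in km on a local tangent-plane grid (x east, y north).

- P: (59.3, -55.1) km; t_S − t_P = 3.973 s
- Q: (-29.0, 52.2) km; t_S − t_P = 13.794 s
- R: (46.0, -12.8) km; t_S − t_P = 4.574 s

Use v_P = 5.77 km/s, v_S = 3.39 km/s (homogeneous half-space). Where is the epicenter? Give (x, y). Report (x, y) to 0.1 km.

Distance from S−P lag: d = Δt · v_P v_S / (v_P − v_S) = Δt · (5.77·3.39)/(5.77−3.39) ≈ 8.2186·Δt.
So d_P = 32.65, d_Q = 113.37, d_R = 37.59 km.
Circle about each station: (x − 59.3)² + (y + 55.1)² = 32.65²; (x + 29.0)² + (y − 52.2)² = 113.37²; (x − 46.0)² + (y + 12.8)² = 37.59².
Subtracting pairs of circle equations eliminates x²+y² and gives linear equations (the radical axes):
-176.6 x + 214.6 y = -14773.39
-26.6 x + 84.6 y = -4619.65
Solving the 2×2 system: x ≈ 28.0, y ≈ -45.8 km.
Check against P (with the unrounded x, y): √((x − 59.3)²+(y + 55.1)²) = 32.66 ≈ 32.65 km. ✓

x ≈ 28.0 km, y ≈ -45.8 km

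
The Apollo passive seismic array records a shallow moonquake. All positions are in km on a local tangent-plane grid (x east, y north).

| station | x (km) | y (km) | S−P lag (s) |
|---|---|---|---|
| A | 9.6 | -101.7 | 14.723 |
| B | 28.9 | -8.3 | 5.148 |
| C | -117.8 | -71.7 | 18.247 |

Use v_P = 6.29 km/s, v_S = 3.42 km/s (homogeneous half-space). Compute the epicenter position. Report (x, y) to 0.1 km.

Distance from S−P lag: d = Δt · v_P v_S / (v_P − v_S) = Δt · (6.29·3.42)/(6.29−3.42) ≈ 7.4954·Δt.
So d_A = 110.35, d_B = 38.59, d_C = 136.77 km.
Circle about each station: (x − 9.6)² + (y + 101.7)² = 110.35²; (x − 28.9)² + (y + 8.3)² = 38.59²; (x + 117.8)² + (y + 71.7)² = 136.77².
Subtracting the A equation from the B and C equations removes the quadratic terms:
38.6 x + 186.8 y = 1156.98
-254.8 x + 60.0 y = 2053.77
Solving the 2×2 system: x ≈ -6.3, y ≈ 7.5 km.
Check against A (with the unrounded x, y): √((x − 9.6)²+(y + 101.7)²) = 110.35 ≈ 110.35 km. ✓

-6.3 km east, 7.5 km north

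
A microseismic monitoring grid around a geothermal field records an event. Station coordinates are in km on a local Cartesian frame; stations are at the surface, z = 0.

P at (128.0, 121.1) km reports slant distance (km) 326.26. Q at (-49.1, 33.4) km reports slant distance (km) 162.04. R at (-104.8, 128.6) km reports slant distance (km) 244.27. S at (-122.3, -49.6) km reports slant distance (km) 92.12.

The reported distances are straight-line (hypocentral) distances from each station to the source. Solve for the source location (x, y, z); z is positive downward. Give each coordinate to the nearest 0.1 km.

Each station gives a sphere (x−x_i)² + (y−y_i)² + z² = d_i² (stations at z=0).
Subtracting the P sphere from Q and R: z² cancels, leaving linear equations in x and y:
-354.2 x − 175.4 y = 52665.79
-465.6 x + 15.0 y = 43249.54
Solving: x ≈ -96.298, y ≈ -105.798 km (keep extra digits for the depth step; rounded: -96.3, -105.8).
Then from the P sphere: z² = 326.26² − (x − 128.0)² − (y − 121.1)² with x = -96.298, y = -105.798, so z ≈ 68.215 ≈ 68.2 km.

x ≈ -96.3 km, y ≈ -105.8 km, depth ≈ 68.2 km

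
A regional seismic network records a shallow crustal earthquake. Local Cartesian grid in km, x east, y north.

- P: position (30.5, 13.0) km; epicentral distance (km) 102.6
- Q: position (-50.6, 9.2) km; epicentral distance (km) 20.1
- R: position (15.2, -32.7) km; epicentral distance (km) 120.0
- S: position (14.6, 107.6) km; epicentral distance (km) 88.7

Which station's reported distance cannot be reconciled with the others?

Q

Solve using three stations at a time. Using P, R, S (subtract circle equations pairwise → linear system) gives (x, y) ≈ (-60.4, 60.4).
Distances from that point to each station vs reported:
  P: calculated 102.5 vs reported 102.6 → residual 0.1 km
  Q: calculated 52.1 vs reported 20.1 → residual 32.0 km
  R: calculated 120.0 vs reported 120.0 → residual 0.0 km
  S: calculated 88.6 vs reported 88.7 → residual 0.1 km
P, R, S are mutually consistent (residuals ≈ 0); Q is off by 32.0 km.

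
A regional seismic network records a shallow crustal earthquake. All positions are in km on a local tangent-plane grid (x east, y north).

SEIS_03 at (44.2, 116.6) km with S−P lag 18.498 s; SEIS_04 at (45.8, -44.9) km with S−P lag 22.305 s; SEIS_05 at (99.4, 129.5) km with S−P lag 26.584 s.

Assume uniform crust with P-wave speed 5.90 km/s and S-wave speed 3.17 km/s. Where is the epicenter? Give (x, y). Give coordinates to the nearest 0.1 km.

Distance from S−P lag: d = Δt · v_P v_S / (v_P − v_S) = Δt · (5.90·3.17)/(5.90−3.17) ≈ 6.8509·Δt.
So d_SEIS_03 = 126.73, d_SEIS_04 = 152.81, d_SEIS_05 = 182.12 km.
Circle about each station: (x − 44.2)² + (y − 116.6)² = 126.73²; (x − 45.8)² + (y + 44.9)² = 152.81²; (x − 99.4)² + (y − 129.5)² = 182.12².
Subtracting pairs of circle equations eliminates x²+y² and gives linear equations (the radical axes):
3.2 x − 323.0 y = -18725.95
110.4 x + 25.8 y = -6005.79
Solving the 2×2 system: x ≈ -67.8, y ≈ 57.3 km.

-67.8 km east, 57.3 km north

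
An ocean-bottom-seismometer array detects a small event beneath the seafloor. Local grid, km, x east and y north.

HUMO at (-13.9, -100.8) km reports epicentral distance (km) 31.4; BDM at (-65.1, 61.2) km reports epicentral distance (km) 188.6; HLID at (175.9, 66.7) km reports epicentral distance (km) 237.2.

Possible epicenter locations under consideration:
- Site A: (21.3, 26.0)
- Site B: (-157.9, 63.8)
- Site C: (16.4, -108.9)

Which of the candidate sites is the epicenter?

Site C

For each candidate, compare |candidate − station| to the reported distance:
Site A: residuals HUMO 100.2, BDM 95.3, HLID 77.3 → max 100.2 km
Site B: residuals HUMO 187.3, BDM 95.8, HLID 96.6 → max 187.3 km
Site C: residuals HUMO 0.0, BDM 0.0, HLID 0.0 → max 0.0 km
Only Site C has all residuals ≈ 0.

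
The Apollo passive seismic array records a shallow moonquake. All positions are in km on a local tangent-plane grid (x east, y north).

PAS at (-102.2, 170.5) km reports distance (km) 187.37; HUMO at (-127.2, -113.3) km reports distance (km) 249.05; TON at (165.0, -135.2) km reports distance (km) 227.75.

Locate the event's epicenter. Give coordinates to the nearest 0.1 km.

50.2 km east, 61.5 km north

Circle about each station: (x + 102.2)² + (y − 170.5)² = 187.37²; (x + 127.2)² + (y + 113.3)² = 249.05²; (x − 165.0)² + (y + 135.2)² = 227.75².
Subtracting pairs of circle equations eliminates x²+y² and gives linear equations (the radical axes):
-50.0 x − 567.6 y = -37416.75
534.4 x − 611.4 y = -10773.60
Solving the 2×2 system: x ≈ 50.2, y ≈ 61.5 km.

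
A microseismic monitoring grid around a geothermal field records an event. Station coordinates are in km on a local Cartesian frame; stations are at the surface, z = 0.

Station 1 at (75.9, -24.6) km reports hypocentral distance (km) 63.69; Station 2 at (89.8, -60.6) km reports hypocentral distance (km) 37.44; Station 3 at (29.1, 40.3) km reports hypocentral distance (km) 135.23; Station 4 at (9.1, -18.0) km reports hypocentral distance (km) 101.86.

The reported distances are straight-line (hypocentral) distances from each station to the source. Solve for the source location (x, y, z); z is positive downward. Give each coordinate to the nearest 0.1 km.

(84.1, -79.0, 32.1)

Each station gives a sphere (x−x_i)² + (y−y_i)² + z² = d_i² (stations at z=0).
Subtracting the Station 1 sphere from Station 2 and Station 3: z² cancels, leaving linear equations in x and y:
27.8 x − 72.0 y = 8025.09
-93.6 x + 129.8 y = -18125.81
Solving: x ≈ 84.133, y ≈ -78.975 km (keep extra digits for the depth step; rounded: 84.1, -79.0).
Then from the Station 1 sphere: z² = 63.69² − (x − 75.9)² − (y + 24.6)² with x = 84.133, y = -78.975, so z ≈ 32.125 ≈ 32.1 km.
Check against Station 4 (with the unrounded solution): distance 101.88 ≈ 101.86 km. ✓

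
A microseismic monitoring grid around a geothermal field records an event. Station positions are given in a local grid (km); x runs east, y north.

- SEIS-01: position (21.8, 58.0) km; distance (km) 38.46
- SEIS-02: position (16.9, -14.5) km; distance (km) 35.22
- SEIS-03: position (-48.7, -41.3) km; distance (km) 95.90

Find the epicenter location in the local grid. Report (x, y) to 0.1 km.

(25.3, 19.7)

Circle about each station: (x − 21.8)² + (y − 58.0)² = 38.46²; (x − 16.9)² + (y + 14.5)² = 35.22²; (x + 48.7)² + (y + 41.3)² = 95.90².
Subtracting the SEIS-01 equation from the SEIS-02 and SEIS-03 equations removes the quadratic terms:
-9.8 x − 145.0 y = -3104.66
-141.0 x − 198.6 y = -7479.50
Solving the 2×2 system: x ≈ 25.3, y ≈ 19.7 km.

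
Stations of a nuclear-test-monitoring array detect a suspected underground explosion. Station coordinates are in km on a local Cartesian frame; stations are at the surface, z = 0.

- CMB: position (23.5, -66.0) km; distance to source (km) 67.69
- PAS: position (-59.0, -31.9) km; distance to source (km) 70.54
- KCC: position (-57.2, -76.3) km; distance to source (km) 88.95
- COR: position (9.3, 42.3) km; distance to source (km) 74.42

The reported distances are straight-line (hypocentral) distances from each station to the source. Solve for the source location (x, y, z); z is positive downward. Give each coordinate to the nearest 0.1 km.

(-2.9, -18.8, 40.7)

Each station gives a sphere (x−x_i)² + (y−y_i)² + z² = d_i² (stations at z=0).
Subtracting the CMB sphere from PAS and KCC: z² cancels, leaving linear equations in x and y:
-165.0 x + 68.2 y = -803.60
-161.4 x − 20.6 y = 855.11
Solving: x ≈ -2.899, y ≈ -18.797 km (keep extra digits for the depth step; rounded: -2.9, -18.8).
Then from the CMB sphere: z² = 67.69² − (x − 23.5)² − (y + 66.0)² with x = -2.899, y = -18.797, so z ≈ 40.705 ≈ 40.7 km.
Check against COR (with the unrounded solution): distance 74.42 ≈ 74.42 km. ✓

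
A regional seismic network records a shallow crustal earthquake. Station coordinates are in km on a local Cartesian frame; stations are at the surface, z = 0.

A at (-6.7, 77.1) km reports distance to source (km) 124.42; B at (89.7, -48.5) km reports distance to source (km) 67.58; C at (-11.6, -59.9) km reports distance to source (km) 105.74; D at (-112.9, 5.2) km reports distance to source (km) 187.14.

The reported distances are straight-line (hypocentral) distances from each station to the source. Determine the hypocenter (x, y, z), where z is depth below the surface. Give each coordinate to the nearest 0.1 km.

x ≈ 66.7 km, y ≈ -9.8 km, depth ≈ 50.4 km

Each station gives a sphere (x−x_i)² + (y−y_i)² + z² = d_i² (stations at z=0).
Subtracting the A sphere from B and C: z² cancels, leaving linear equations in x and y:
192.8 x − 251.2 y = 15322.32
-9.8 x − 274.0 y = 2032.66
Solving: x ≈ 66.699, y ≈ -9.804 km (keep extra digits for the depth step; rounded: 66.7, -9.8).
Then from the A sphere: z² = 124.42² − (x + 6.7)² − (y − 77.1)² with x = 66.699, y = -9.804, so z ≈ 50.405 ≈ 50.4 km.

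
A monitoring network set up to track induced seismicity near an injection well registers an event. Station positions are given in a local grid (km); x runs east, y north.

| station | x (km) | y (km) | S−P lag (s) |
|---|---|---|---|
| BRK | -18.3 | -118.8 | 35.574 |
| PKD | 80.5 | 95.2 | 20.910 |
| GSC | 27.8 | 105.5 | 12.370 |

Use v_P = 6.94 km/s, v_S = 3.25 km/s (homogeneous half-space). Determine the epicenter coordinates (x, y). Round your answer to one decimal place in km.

Distance from S−P lag: d = Δt · v_P v_S / (v_P − v_S) = Δt · (6.94·3.25)/(6.94−3.25) ≈ 6.1125·Δt.
So d_BRK = 217.44, d_PKD = 127.81, d_GSC = 75.61 km.
Circle about each station: (x + 18.3)² + (y + 118.8)² = 217.44²; (x − 80.5)² + (y − 95.2)² = 127.81²; (x − 27.8)² + (y − 105.5)² = 75.61².
Subtracting the BRK equation from the PKD and GSC equations removes the quadratic terms:
197.6 x + 428.0 y = 32039.72
92.2 x + 448.6 y = 39018.04
Solving the 2×2 system: x ≈ -47.3, y ≈ 96.7 km.

-47.3 km east, 96.7 km north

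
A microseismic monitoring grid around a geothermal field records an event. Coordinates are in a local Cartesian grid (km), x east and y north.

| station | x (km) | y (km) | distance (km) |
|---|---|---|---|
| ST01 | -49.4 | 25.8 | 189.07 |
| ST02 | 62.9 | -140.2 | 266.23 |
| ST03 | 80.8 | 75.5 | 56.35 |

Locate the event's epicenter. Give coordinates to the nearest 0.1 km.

Circle about each station: (x + 49.4)² + (y − 25.8)² = 189.07²; (x − 62.9)² + (y + 140.2)² = 266.23²; (x − 80.8)² + (y − 75.5)² = 56.35².
Subtracting the ST01 equation from the ST02 and ST03 equations removes the quadratic terms:
224.6 x − 332.0 y = -14624.50
260.4 x + 99.4 y = 41695.03
Solving the 2×2 system: x ≈ 113.9, y ≈ 121.1 km.

(113.9, 121.1)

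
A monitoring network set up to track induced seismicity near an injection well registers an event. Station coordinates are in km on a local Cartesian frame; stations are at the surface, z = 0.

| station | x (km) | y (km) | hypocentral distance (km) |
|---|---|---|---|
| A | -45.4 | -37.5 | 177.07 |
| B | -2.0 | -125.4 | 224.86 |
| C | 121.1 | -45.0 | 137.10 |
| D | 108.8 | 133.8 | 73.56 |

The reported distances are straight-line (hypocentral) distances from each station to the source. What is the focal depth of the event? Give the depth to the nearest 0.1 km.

Each station gives a sphere (x−x_i)² + (y−y_i)² + z² = d_i² (stations at z=0).
Subtracting the A sphere from B and C: z² cancels, leaving linear equations in x and y:
86.8 x − 175.8 y = -6946.48
333.0 x − 15.0 y = 25780.17
Solving: x ≈ 80.999, y ≈ 79.506 km (keep extra digits for the depth step; rounded: 81.0, 79.5).
Then from the A sphere: z² = 177.07² − (x + 45.4)² − (y + 37.5)² with x = 80.999, y = 79.506, so z ≈ 41.069 ≈ 41.1 km.
Check against D (with the unrounded solution): distance 73.53 ≈ 73.56 km. ✓

41.1 km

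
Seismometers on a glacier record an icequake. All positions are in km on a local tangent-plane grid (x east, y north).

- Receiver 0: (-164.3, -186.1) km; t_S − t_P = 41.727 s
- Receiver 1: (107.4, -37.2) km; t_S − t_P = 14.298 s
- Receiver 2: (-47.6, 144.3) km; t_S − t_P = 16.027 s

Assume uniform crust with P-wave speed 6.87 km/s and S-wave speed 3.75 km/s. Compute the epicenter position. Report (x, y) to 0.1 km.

63.5 km east, 72.4 km north

Distance from S−P lag: d = Δt · v_P v_S / (v_P − v_S) = Δt · (6.87·3.75)/(6.87−3.75) ≈ 8.2572·Δt.
So d_Receiver 0 = 344.55, d_Receiver 1 = 118.06, d_Receiver 2 = 132.34 km.
Circle about each station: (x + 164.3)² + (y + 186.1)² = 344.55²; (x − 107.4)² + (y + 37.2)² = 118.06²; (x + 47.6)² + (y − 144.3)² = 132.34².
Subtracting the Receiver 0 equation from the Receiver 1 and Receiver 2 equations removes the quadratic terms:
543.4 x + 297.8 y = 56067.44
233.4 x + 660.8 y = 62661.38
Solving the 2×2 system: x ≈ 63.5, y ≈ 72.4 km.
Check against Receiver 0 (with the unrounded x, y): √((x + 164.3)²+(y + 186.1)²) = 344.55 ≈ 344.55 km. ✓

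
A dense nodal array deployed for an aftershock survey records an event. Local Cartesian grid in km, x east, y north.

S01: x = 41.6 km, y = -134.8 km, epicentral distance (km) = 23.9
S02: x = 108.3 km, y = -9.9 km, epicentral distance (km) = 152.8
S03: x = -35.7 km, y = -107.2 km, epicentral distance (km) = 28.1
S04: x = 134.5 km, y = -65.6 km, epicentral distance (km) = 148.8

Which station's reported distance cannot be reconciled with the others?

S01

Solve using three stations at a time. Using S02, S03, S04 (subtract circle equations pairwise → linear system) gives (x, y) ≈ (-7.7, -109.3).
Distances from that point to each station vs reported:
  S01: calculated 55.5 vs reported 23.9 → residual 31.6 km
  S02: calculated 152.8 vs reported 152.8 → residual 0.0 km
  S03: calculated 28.1 vs reported 28.1 → residual 0.0 km
  S04: calculated 148.8 vs reported 148.8 → residual 0.0 km
S02, S03, S04 are mutually consistent (residuals ≈ 0); S01 is off by 31.6 km.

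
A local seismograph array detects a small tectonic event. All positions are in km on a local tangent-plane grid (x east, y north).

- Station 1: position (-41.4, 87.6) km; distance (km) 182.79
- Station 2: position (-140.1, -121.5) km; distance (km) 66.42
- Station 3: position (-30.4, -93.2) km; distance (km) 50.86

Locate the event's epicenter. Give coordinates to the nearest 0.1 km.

(-81.2, -90.8)

Circle about each station: (x + 41.4)² + (y − 87.6)² = 182.79²; (x + 140.1)² + (y + 121.5)² = 66.42²; (x + 30.4)² + (y + 93.2)² = 50.86².
Subtracting pairs of circle equations eliminates x²+y² and gives linear equations (the radical axes):
-197.4 x − 418.2 y = 54003.11
22.0 x − 361.6 y = 31048.12
Solving the 2×2 system: x ≈ -81.2, y ≈ -90.8 km.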